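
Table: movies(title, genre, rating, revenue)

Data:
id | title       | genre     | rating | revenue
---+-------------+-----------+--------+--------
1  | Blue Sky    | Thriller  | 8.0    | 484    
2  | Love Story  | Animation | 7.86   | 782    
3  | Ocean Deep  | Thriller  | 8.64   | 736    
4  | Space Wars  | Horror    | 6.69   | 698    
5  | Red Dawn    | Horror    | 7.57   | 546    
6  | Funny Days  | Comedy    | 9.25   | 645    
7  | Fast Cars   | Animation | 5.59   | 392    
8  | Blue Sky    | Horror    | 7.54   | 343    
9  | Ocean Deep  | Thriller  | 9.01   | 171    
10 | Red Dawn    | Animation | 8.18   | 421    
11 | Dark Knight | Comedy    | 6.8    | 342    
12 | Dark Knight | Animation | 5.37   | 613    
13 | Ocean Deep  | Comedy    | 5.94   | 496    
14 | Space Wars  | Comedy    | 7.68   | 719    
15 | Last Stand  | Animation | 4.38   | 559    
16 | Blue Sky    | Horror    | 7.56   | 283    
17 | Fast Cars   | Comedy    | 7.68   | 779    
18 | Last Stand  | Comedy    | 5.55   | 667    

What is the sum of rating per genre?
SELECT genre, SUM(rating) as result
FROM movies
GROUP BY genre

Result:
  Animation: 31.38
  Comedy: 42.90
  Horror: 29.36
  Thriller: 25.65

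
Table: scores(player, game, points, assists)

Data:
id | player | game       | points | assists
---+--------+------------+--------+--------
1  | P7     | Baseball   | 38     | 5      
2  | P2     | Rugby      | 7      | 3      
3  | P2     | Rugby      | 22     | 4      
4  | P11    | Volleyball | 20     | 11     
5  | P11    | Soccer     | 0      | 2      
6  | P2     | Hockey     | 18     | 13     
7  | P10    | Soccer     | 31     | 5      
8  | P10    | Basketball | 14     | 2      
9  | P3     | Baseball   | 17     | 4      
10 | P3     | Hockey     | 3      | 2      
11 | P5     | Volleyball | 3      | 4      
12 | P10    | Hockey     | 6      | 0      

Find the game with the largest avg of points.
SELECT game, AVG(points) as val
FROM scores
GROUP BY game
ORDER BY val DESC
LIMIT 1

Result: Baseball with avg(points) = 27.50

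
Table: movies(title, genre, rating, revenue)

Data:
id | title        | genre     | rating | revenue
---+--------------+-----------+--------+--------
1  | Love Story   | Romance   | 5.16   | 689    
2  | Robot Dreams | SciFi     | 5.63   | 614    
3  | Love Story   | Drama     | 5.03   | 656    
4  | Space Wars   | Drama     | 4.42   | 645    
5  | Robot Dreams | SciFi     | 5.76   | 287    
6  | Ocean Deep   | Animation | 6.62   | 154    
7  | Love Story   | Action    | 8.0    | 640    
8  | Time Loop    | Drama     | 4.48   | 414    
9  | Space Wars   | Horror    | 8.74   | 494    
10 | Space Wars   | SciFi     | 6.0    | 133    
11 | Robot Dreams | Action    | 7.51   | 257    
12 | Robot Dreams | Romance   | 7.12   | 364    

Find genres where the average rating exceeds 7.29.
SELECT genre, AVG(rating)
FROM movies
GROUP BY genre
HAVING AVG(rating) > 7.29

Result:
  Action: avg=7.76
  Horror: avg=8.74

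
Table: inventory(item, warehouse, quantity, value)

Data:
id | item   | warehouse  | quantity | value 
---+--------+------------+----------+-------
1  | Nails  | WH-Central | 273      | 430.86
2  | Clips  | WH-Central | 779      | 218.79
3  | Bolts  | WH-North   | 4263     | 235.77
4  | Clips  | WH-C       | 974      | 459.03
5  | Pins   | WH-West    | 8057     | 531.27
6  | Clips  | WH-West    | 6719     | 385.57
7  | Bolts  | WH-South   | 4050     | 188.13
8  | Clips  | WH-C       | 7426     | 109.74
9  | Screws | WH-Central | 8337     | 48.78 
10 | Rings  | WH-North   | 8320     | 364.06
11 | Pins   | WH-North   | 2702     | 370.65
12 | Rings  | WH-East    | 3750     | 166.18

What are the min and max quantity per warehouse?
SELECT warehouse, MIN(quantity), MAX(quantity)
FROM inventory
GROUP BY warehouse

Result:
  WH-C: min=974, max=7426
  WH-Central: min=273, max=8337
  WH-East: min=3750, max=3750
  WH-North: min=2702, max=8320
  WH-South: min=4050, max=4050
  WH-West: min=6719, max=8057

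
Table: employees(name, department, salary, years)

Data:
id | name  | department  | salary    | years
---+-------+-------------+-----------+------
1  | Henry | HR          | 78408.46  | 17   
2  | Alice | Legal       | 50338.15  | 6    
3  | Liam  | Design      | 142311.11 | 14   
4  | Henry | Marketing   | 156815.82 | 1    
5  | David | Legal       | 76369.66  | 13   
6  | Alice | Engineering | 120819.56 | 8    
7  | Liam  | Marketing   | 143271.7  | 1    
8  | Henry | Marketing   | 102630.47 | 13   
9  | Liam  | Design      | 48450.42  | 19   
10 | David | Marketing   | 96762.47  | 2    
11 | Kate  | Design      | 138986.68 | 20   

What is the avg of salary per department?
SELECT department, AVG(salary) as result
FROM employees
GROUP BY department

Result:
  Design: 109916.07
  Engineering: 120819.56
  HR: 78408.46
  Legal: 63353.91
  Marketing: 124870.12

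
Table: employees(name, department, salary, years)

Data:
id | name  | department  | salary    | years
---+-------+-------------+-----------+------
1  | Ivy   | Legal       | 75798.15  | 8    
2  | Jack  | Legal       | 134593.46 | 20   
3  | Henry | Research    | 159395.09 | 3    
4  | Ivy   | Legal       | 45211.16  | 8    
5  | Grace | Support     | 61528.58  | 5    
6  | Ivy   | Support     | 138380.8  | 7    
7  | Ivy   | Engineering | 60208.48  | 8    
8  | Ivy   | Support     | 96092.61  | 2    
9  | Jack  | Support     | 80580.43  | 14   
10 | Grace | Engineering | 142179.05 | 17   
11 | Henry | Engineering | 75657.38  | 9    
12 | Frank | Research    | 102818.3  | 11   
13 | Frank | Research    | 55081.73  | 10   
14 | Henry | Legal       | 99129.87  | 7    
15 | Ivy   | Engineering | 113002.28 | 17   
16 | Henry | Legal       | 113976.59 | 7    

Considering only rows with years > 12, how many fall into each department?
SELECT department, COUNT(*)
FROM employees
WHERE years > 12
GROUP BY department

Note: WHERE filters rows before grouping.

Result:
  Engineering: 2
  Legal: 1
  Support: 1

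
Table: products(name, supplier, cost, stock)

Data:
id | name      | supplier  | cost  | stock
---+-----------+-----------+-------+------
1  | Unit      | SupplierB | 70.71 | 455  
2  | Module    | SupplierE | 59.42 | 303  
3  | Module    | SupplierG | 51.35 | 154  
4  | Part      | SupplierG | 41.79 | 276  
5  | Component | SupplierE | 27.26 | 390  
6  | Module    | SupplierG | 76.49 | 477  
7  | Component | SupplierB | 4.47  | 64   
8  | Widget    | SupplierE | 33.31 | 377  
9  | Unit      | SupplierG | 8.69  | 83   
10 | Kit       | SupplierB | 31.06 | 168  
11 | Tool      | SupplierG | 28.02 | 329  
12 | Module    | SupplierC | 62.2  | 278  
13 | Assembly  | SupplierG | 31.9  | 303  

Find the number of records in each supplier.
SELECT supplier, COUNT(*) as count
FROM products
GROUP BY supplier

Result:
  SupplierB: 3
  SupplierC: 1
  SupplierE: 3
  SupplierG: 6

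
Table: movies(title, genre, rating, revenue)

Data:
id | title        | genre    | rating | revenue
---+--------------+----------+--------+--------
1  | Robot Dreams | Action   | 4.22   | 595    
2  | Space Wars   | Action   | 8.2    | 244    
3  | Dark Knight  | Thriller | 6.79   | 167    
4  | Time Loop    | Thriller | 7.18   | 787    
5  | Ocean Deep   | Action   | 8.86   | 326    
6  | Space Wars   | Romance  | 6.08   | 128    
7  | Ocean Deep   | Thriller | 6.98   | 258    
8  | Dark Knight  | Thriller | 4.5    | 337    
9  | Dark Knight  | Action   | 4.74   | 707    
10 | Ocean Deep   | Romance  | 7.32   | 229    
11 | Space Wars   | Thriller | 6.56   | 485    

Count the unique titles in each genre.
SELECT genre, COUNT(DISTINCT title)
FROM movies
GROUP BY genre

Result:
  Action: 4 distinct
  Romance: 2 distinct
  Thriller: 4 distinct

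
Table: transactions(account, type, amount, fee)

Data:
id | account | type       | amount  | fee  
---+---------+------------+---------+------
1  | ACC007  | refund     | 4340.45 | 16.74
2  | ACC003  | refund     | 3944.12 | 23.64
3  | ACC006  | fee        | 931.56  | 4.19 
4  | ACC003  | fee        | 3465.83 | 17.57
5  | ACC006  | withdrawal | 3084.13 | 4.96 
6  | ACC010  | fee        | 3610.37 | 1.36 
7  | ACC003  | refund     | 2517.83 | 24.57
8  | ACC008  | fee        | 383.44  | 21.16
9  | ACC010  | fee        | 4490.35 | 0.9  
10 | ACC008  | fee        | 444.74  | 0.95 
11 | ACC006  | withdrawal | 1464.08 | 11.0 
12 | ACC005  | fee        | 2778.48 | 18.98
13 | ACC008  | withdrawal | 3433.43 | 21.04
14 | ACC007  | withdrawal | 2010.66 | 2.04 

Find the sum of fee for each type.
SELECT type, SUM(fee) as result
FROM transactions
GROUP BY type

Result:
  fee: 65.11
  refund: 64.95
  withdrawal: 39.04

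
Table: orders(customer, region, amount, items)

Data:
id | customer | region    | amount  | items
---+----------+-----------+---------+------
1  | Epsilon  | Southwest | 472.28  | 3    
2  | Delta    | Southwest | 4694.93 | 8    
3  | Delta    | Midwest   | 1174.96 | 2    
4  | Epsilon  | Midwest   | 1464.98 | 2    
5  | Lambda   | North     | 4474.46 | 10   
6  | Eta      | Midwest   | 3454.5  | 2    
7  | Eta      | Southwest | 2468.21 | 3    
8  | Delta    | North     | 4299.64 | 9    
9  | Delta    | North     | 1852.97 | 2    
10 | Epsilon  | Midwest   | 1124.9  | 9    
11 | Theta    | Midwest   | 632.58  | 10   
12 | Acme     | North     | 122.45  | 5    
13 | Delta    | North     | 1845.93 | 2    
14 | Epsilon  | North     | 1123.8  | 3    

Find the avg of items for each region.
SELECT region, AVG(items) as result
FROM orders
GROUP BY region

Result:
  Midwest: 5.00
  North: 5.17
  Southwest: 4.67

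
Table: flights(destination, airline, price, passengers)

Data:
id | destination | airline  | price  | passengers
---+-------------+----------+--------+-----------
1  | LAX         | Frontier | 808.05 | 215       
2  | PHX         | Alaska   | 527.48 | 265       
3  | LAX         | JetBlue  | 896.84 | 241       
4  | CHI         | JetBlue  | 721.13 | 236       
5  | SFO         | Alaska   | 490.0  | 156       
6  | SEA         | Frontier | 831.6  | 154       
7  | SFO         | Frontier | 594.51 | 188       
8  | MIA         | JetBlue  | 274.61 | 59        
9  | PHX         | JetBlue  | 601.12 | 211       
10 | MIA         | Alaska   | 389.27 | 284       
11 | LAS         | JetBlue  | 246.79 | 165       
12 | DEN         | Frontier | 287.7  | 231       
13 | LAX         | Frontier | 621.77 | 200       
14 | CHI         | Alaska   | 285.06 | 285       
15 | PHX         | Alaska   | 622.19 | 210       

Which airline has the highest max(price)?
SELECT airline, MAX(price) as val
FROM flights
GROUP BY airline
ORDER BY val DESC
LIMIT 1

Result: JetBlue with max(price) = 896.84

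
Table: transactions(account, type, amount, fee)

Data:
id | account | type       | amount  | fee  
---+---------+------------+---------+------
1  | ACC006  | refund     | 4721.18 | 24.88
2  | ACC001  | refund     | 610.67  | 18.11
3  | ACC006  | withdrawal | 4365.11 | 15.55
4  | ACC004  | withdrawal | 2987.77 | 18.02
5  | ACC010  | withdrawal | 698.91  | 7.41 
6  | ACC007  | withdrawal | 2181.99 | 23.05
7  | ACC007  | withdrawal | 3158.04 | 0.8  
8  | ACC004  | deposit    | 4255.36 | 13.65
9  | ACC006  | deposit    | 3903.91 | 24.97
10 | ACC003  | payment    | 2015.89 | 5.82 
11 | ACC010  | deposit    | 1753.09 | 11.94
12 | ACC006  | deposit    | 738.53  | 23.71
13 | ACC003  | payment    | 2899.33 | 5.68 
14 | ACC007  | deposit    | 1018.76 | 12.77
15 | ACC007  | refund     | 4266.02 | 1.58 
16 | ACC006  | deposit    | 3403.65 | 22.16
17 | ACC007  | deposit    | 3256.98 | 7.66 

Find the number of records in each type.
SELECT type, COUNT(*) as count
FROM transactions
GROUP BY type

Result:
  deposit: 7
  payment: 2
  refund: 3
  withdrawal: 5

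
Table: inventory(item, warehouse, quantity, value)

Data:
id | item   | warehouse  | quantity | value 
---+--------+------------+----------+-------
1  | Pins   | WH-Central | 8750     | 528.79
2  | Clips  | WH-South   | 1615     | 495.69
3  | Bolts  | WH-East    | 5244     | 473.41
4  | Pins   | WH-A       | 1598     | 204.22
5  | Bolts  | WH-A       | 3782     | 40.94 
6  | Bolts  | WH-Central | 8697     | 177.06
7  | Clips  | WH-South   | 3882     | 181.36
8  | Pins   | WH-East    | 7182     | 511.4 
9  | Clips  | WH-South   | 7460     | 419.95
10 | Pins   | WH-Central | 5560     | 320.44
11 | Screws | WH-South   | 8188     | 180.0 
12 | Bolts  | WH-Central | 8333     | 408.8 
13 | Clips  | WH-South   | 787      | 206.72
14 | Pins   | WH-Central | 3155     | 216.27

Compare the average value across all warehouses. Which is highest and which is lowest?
SELECT warehouse, AVG(value)
FROM inventory
GROUP BY warehouse
ORDER BY AVG(value)

All groups:
  WH-A: 122.58
  WH-South: 296.74
  WH-Central: 330.27
  WH-East: 492.41

Highest: WH-East (492.41)
Lowest: WH-A (122.58)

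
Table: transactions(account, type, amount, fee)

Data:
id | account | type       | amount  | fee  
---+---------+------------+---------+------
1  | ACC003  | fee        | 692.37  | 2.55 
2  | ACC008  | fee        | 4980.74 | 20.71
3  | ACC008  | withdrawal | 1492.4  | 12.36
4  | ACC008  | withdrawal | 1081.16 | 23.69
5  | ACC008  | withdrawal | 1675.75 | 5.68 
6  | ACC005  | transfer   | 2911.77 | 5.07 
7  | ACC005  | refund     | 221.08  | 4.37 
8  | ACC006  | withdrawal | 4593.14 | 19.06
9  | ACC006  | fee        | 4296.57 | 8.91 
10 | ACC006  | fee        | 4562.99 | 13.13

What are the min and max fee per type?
SELECT type, MIN(fee), MAX(fee)
FROM transactions
GROUP BY type

Result:
  fee: min=2.55, max=20.71
  refund: min=4.37, max=4.37
  transfer: min=5.07, max=5.07
  withdrawal: min=5.68, max=23.69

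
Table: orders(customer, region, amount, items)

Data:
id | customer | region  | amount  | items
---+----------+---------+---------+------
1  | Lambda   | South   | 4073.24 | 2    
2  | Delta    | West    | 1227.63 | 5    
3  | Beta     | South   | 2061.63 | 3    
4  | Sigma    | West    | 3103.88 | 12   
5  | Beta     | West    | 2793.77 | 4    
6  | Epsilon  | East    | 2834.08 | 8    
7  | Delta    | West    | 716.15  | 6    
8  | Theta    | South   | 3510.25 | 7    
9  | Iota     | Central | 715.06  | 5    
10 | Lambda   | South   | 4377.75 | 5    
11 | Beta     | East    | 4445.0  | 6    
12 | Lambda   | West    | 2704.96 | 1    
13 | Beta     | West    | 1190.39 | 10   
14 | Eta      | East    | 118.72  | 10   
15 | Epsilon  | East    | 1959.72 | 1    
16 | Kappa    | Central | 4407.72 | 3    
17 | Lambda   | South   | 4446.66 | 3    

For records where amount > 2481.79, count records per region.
SELECT region, COUNT(*)
FROM orders
WHERE amount > 2481.79
GROUP BY region

Note: WHERE filters rows before grouping.

Result:
  Central: 1
  East: 2
  South: 4
  West: 3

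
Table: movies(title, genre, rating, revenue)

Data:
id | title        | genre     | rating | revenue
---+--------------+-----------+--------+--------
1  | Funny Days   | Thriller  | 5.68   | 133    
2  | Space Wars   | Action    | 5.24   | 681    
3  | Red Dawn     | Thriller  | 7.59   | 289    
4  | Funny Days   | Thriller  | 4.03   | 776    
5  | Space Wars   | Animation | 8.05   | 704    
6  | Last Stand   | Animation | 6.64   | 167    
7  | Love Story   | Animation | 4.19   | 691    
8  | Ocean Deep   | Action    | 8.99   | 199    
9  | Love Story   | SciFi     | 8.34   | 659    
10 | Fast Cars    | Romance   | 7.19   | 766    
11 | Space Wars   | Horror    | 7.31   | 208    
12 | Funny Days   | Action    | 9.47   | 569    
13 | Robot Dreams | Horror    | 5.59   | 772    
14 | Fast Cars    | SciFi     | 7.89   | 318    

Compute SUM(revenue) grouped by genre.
SELECT genre, SUM(revenue) as result
FROM movies
GROUP BY genre

Result:
  Action: 1449
  Animation: 1562
  Horror: 980
  Romance: 766
  SciFi: 977
  Thriller: 1198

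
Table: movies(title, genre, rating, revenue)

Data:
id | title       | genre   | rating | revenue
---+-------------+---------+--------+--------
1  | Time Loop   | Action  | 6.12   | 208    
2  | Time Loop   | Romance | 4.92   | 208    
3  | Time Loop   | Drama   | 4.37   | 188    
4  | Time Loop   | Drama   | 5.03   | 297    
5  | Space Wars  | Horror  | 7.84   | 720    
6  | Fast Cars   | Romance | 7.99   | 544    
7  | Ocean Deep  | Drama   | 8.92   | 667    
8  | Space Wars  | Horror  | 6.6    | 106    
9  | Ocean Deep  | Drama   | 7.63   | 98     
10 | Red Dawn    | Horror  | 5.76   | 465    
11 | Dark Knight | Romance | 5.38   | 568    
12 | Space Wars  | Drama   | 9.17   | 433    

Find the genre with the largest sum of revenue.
SELECT genre, SUM(revenue) as val
FROM movies
GROUP BY genre
ORDER BY val DESC
LIMIT 1

Result: Drama with sum(revenue) = 1683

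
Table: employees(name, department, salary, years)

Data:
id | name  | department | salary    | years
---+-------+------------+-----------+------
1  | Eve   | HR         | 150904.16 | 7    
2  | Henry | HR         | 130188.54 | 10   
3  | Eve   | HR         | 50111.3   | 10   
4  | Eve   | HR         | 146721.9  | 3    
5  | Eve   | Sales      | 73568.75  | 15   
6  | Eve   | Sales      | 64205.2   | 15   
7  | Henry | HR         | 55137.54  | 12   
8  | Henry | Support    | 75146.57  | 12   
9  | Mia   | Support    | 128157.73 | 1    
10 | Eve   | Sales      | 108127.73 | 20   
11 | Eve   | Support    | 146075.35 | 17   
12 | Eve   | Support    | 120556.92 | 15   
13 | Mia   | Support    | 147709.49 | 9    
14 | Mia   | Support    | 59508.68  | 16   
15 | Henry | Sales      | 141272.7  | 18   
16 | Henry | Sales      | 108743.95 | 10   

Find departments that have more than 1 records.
SELECT department, COUNT(*) as cnt
FROM employees
GROUP BY department
HAVING COUNT(*) > 1

Result:
  HR: 5
  Sales: 5
  Support: 6

Note: HAVING filters groups after aggregation, WHERE filters rows before.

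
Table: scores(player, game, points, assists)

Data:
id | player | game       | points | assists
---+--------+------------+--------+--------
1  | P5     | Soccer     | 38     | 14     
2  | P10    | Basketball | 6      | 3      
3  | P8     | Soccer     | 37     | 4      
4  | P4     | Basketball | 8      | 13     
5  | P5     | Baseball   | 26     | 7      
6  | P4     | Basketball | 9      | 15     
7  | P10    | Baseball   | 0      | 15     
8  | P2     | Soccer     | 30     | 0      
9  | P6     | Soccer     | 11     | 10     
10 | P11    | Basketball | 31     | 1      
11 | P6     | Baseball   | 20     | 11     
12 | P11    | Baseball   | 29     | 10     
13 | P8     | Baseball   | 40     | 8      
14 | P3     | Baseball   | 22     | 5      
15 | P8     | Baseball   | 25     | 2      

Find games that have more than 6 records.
SELECT game, COUNT(*) as cnt
FROM scores
GROUP BY game
HAVING COUNT(*) > 6

Result:
  Baseball: 7

Note: HAVING filters groups after aggregation, WHERE filters rows before.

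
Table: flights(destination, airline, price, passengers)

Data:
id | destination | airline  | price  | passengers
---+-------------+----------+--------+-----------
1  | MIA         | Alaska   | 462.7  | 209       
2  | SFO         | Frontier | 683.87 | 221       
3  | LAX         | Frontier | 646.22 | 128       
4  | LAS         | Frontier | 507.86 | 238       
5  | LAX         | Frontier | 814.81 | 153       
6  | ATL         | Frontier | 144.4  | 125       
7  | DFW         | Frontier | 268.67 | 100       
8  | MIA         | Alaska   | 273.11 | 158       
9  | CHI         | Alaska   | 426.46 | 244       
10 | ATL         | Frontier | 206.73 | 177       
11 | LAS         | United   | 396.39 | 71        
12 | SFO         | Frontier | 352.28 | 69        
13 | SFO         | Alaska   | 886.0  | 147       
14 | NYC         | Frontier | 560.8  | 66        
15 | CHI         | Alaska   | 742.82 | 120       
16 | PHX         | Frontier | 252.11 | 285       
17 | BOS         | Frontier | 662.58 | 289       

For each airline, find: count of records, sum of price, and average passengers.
SELECT airline,
       COUNT(*) as cnt,
       SUM(price) as total_price,
       AVG(passengers) as avg_passengers
FROM flights
GROUP BY airline

Result:
  Alaska: 5 records, 2791.09 total price, 175.60 avg passengers
  Frontier: 11 records, 5100.33 total price, 168.27 avg passengers
  United: 1 records, 396.39 total price, 71.00 avg passengers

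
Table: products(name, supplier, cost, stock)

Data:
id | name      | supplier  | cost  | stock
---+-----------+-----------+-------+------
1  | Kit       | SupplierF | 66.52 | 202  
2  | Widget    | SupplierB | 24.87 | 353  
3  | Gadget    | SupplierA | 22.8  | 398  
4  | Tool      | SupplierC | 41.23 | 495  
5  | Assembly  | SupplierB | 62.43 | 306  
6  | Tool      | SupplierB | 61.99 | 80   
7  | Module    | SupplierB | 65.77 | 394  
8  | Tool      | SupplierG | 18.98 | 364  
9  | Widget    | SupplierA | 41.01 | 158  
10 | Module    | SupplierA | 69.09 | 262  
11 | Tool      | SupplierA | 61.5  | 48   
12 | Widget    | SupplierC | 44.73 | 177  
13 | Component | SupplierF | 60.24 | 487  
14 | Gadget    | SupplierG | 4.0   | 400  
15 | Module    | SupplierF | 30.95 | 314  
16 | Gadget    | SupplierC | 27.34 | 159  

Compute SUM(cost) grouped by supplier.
SELECT supplier, SUM(cost) as result
FROM products
GROUP BY supplier

Result:
  SupplierA: 194.40
  SupplierB: 215.06
  SupplierC: 113.30
  SupplierF: 157.71
  SupplierG: 22.98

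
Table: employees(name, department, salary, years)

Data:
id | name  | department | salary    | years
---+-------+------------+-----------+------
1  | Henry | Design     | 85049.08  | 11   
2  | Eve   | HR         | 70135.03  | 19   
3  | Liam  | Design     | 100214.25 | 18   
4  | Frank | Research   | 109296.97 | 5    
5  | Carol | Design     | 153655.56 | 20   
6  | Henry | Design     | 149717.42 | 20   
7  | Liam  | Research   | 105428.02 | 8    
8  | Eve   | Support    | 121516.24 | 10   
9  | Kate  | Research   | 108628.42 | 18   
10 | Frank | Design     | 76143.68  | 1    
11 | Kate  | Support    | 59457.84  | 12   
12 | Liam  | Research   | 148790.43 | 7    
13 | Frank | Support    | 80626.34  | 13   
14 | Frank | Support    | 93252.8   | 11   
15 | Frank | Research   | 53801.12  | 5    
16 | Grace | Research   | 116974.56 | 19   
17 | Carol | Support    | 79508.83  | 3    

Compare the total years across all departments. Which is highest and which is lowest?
SELECT department, SUM(years)
FROM employees
GROUP BY department
ORDER BY SUM(years)

All groups:
  HR: 19
  Support: 49
  Research: 62
  Design: 70

Highest: Design (70)
Lowest: HR (19)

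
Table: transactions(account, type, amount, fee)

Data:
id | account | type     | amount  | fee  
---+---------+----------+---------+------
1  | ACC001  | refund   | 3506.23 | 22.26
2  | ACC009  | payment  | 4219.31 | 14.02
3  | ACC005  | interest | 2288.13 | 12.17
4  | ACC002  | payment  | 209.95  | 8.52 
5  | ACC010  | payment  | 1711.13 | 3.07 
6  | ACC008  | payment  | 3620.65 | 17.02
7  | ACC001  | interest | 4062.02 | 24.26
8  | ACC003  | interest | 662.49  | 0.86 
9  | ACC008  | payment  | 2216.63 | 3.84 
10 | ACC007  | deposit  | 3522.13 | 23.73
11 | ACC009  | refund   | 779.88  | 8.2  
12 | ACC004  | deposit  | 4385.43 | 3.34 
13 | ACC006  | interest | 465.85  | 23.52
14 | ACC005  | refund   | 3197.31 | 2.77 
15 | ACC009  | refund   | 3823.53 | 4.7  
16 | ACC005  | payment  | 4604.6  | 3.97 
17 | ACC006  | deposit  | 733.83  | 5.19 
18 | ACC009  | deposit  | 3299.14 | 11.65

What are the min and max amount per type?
SELECT type, MIN(amount), MAX(amount)
FROM transactions
GROUP BY type

Result:
  deposit: min=733.83, max=4385.43
  interest: min=465.85, max=4062.02
  payment: min=209.95, max=4604.60
  refund: min=779.88, max=3823.53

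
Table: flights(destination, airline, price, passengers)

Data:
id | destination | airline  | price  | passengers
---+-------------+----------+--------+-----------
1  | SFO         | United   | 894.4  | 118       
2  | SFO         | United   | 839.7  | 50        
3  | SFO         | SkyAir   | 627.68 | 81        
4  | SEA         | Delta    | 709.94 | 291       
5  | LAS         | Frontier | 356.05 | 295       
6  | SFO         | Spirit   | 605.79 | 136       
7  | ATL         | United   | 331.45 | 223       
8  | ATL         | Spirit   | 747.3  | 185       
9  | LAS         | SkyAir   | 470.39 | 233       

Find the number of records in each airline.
SELECT airline, COUNT(*) as count
FROM flights
GROUP BY airline

Result:
  Delta: 1
  Frontier: 1
  SkyAir: 2
  Spirit: 2
  United: 3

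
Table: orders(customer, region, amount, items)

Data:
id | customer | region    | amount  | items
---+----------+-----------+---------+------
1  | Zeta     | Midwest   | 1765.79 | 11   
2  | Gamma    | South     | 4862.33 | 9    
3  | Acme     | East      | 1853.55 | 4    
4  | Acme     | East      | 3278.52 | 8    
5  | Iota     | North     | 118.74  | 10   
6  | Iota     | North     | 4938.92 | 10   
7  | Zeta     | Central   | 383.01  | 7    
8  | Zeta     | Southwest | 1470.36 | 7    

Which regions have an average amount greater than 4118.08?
SELECT region, AVG(amount)
FROM orders
GROUP BY region
HAVING AVG(amount) > 4118.08

Result:
  South: avg=4862.33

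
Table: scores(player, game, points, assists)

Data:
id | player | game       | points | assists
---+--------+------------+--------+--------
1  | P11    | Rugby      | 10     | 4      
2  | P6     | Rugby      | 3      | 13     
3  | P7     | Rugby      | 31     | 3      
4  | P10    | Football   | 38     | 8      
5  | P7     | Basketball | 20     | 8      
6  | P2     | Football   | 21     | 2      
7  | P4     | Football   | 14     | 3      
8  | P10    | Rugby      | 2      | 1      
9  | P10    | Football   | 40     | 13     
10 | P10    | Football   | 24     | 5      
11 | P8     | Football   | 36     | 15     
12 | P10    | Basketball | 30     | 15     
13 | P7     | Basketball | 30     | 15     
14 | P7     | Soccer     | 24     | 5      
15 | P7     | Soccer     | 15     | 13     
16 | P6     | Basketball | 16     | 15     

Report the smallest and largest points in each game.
SELECT game, MIN(points), MAX(points)
FROM scores
GROUP BY game

Result:
  Basketball: min=16, max=30
  Football: min=14, max=40
  Rugby: min=2, max=31
  Soccer: min=15, max=24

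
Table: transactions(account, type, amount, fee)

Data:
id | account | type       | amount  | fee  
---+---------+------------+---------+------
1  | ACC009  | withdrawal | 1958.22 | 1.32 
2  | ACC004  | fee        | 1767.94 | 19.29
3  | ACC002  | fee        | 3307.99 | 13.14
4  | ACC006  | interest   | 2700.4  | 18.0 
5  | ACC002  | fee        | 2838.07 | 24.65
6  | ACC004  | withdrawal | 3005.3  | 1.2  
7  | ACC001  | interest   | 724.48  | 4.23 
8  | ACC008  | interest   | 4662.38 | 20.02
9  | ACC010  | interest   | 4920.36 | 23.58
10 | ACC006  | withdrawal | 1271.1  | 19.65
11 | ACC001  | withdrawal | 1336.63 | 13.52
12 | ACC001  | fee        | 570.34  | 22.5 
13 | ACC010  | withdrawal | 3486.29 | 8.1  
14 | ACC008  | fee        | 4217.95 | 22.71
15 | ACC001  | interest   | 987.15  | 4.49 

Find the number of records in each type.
SELECT type, COUNT(*) as count
FROM transactions
GROUP BY type

Result:
  fee: 5
  interest: 5
  withdrawal: 5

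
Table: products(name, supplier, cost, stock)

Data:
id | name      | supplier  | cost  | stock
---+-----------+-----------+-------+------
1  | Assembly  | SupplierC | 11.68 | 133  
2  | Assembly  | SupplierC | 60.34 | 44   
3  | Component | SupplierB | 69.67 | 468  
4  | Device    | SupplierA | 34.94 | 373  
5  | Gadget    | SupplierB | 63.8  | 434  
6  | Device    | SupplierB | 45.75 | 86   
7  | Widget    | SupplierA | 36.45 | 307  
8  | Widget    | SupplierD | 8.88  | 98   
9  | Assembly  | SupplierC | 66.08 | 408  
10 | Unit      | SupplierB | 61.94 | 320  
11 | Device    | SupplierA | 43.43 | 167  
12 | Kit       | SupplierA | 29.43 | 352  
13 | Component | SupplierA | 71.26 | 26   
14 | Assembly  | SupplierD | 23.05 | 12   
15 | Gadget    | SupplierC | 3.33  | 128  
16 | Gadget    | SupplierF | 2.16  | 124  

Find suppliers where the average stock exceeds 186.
SELECT supplier, AVG(stock)
FROM products
GROUP BY supplier
HAVING AVG(stock) > 186

Result:
  SupplierA: avg=245.00
  SupplierB: avg=327.00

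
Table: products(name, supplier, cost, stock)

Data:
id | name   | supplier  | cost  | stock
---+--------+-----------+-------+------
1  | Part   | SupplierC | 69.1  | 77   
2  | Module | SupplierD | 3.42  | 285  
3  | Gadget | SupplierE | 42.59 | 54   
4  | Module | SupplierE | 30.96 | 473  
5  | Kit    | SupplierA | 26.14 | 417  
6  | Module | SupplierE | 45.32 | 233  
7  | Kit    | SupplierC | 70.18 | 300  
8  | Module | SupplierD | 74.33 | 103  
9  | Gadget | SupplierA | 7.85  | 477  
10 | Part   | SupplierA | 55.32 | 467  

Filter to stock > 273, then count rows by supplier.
SELECT supplier, COUNT(*)
FROM products
WHERE stock > 273
GROUP BY supplier

Note: WHERE filters rows before grouping.

Result:
  SupplierA: 3
  SupplierC: 1
  SupplierD: 1
  SupplierE: 1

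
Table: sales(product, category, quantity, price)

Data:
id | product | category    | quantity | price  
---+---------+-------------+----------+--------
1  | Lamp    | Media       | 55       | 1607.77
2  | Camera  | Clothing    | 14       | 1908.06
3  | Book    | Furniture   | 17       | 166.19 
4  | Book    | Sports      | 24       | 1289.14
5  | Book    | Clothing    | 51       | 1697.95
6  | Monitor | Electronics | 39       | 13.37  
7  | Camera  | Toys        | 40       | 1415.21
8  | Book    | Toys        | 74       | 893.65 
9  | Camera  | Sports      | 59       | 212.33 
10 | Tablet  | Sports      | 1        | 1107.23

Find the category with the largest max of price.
SELECT category, MAX(price) as val
FROM sales
GROUP BY category
ORDER BY val DESC
LIMIT 1

Result: Clothing with max(price) = 1908.06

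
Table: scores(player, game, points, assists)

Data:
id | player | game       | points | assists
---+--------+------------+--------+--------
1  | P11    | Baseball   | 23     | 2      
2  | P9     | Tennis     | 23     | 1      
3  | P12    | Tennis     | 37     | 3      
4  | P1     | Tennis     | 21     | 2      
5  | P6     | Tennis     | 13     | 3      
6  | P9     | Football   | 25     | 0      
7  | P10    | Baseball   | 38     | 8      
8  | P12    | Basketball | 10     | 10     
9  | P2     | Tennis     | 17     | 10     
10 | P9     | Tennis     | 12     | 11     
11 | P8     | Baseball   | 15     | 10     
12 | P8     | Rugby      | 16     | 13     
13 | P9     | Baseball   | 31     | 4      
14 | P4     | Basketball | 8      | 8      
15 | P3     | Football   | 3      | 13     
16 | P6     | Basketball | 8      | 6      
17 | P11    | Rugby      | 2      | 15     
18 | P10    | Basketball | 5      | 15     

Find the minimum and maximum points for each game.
SELECT game, MIN(points), MAX(points)
FROM scores
GROUP BY game

Result:
  Baseball: min=15, max=38
  Basketball: min=5, max=10
  Football: min=3, max=25
  Rugby: min=2, max=16
  Tennis: min=12, max=37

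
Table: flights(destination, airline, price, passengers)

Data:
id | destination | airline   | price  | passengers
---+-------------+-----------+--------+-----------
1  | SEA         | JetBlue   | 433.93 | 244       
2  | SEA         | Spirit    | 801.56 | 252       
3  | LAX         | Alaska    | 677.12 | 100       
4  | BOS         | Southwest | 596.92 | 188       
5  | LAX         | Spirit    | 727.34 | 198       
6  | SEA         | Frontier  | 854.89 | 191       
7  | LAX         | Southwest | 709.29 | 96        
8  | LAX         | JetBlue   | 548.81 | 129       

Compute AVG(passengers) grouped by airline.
SELECT airline, AVG(passengers) as result
FROM flights
GROUP BY airline

Result:
  Alaska: 100.00
  Frontier: 191.00
  JetBlue: 186.50
  Southwest: 142.00
  Spirit: 225.00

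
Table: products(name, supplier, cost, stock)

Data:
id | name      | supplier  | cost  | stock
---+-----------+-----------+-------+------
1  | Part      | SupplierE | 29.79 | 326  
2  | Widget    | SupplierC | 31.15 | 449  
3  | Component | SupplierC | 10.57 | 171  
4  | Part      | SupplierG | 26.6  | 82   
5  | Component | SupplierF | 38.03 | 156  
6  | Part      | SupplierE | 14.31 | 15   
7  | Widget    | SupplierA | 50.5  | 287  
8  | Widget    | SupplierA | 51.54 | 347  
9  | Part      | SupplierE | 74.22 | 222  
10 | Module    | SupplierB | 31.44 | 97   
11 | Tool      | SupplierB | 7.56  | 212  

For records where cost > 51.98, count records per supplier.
SELECT supplier, COUNT(*)
FROM products
WHERE cost > 51.98
GROUP BY supplier

Note: WHERE filters rows before grouping.

Result:
  SupplierE: 1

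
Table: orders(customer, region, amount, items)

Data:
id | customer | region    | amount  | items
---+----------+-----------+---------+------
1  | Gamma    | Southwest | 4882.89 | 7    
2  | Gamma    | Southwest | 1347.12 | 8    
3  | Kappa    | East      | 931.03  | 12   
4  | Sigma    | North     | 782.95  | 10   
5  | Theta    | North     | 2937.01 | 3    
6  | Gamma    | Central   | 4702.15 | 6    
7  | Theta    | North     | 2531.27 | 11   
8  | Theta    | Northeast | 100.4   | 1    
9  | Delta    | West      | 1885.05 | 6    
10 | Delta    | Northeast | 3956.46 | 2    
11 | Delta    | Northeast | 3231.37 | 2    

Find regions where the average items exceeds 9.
SELECT region, AVG(items)
FROM orders
GROUP BY region
HAVING AVG(items) > 9

Result:
  East: avg=12.00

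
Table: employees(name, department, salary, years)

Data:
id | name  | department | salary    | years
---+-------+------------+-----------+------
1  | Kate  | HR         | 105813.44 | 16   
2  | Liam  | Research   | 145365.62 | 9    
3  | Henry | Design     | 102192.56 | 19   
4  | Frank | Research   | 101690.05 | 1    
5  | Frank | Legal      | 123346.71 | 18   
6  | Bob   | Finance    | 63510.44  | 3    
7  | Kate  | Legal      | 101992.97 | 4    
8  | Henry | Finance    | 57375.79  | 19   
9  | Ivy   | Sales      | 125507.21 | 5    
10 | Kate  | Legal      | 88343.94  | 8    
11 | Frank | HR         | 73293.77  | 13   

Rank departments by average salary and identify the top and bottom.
SELECT department, AVG(salary)
FROM employees
GROUP BY department
ORDER BY AVG(salary)

All groups:
  Finance: 60443.12
  HR: 89553.61
  Design: 102192.56
  Legal: 104561.21
  Research: 123527.84
  Sales: 125507.21

Highest: Sales (125507.21)
Lowest: Finance (60443.12)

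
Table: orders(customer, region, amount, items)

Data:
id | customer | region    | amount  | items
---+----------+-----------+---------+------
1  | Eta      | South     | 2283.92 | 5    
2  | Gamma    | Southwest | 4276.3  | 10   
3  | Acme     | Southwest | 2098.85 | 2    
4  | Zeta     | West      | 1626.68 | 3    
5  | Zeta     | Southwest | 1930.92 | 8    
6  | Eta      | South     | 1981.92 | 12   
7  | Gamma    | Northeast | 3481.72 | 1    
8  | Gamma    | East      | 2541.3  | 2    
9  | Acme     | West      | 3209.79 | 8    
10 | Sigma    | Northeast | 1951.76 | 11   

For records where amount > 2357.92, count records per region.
SELECT region, COUNT(*)
FROM orders
WHERE amount > 2357.92
GROUP BY region

Note: WHERE filters rows before grouping.

Result:
  East: 1
  Northeast: 1
  Southwest: 1
  West: 1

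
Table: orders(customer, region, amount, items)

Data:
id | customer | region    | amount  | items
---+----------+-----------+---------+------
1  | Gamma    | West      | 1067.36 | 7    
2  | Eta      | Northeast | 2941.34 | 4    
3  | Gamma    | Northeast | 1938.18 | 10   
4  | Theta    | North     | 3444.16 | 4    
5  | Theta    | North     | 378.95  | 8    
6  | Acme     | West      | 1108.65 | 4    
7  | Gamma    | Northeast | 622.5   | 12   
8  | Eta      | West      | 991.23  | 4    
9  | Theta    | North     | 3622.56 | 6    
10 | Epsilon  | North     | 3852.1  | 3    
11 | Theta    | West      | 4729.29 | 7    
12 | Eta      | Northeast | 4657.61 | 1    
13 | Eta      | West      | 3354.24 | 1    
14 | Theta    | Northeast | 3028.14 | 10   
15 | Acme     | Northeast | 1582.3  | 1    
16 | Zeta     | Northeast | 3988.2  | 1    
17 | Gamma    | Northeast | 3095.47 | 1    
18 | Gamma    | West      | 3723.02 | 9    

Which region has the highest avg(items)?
SELECT region, AVG(items) as val
FROM orders
GROUP BY region
ORDER BY val DESC
LIMIT 1

Result: West with avg(items) = 5.33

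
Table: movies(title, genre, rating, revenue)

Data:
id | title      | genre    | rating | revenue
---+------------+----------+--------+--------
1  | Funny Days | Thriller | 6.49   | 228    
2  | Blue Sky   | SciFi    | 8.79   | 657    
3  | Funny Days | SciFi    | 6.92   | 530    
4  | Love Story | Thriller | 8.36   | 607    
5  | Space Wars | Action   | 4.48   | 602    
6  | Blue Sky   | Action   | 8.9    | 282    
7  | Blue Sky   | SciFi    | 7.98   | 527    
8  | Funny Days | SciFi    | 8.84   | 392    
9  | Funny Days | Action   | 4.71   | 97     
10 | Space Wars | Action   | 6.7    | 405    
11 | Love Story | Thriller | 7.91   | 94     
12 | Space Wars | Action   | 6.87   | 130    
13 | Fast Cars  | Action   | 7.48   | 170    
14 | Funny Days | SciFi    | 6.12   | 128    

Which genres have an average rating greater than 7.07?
SELECT genre, AVG(rating)
FROM movies
GROUP BY genre
HAVING AVG(rating) > 7.07

Result:
  SciFi: avg=7.73
  Thriller: avg=7.59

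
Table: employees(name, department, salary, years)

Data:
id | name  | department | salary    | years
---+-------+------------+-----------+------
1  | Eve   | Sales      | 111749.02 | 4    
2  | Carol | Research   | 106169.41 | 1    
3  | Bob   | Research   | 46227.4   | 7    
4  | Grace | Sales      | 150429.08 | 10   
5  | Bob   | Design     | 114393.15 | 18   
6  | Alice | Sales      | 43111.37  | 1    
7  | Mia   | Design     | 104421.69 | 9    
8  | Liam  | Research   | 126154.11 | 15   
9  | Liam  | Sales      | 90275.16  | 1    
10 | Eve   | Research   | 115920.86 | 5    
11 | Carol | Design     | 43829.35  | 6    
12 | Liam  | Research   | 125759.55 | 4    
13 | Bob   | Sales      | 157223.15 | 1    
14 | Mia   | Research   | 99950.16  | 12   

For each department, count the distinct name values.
SELECT department, COUNT(DISTINCT name)
FROM employees
GROUP BY department

Result:
  Design: 3 distinct
  Research: 5 distinct
  Sales: 5 distinct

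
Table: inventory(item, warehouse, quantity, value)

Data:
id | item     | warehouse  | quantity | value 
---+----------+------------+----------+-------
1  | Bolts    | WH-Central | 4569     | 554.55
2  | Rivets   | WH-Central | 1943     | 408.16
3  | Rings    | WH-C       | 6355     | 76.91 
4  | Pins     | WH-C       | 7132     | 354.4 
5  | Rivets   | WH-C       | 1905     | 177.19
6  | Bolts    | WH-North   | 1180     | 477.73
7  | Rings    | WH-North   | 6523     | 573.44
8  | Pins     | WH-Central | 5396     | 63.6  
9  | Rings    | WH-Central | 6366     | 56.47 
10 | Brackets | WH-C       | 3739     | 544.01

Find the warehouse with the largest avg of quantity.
SELECT warehouse, AVG(quantity) as val
FROM inventory
GROUP BY warehouse
ORDER BY val DESC
LIMIT 1

Result: WH-C with avg(quantity) = 4782.75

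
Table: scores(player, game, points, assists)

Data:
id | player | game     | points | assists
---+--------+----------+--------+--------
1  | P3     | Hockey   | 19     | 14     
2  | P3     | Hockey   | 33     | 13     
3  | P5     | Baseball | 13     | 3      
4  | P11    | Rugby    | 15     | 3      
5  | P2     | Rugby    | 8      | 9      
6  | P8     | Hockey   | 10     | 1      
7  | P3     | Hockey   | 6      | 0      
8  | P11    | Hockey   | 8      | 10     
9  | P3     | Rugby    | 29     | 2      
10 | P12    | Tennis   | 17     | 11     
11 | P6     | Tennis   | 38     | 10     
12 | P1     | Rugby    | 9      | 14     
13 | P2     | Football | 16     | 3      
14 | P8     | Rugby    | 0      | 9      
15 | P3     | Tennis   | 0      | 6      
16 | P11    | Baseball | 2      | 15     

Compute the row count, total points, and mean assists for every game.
SELECT game,
       COUNT(*) as cnt,
       SUM(points) as total_points,
       AVG(assists) as avg_assists
FROM scores
GROUP BY game

Result:
  Baseball: 2 records, 15 total points, 9.00 avg assists
  Football: 1 records, 16 total points, 3.00 avg assists
  Hockey: 5 records, 76 total points, 7.60 avg assists
  Rugby: 5 records, 61 total points, 7.40 avg assists
  Tennis: 3 records, 55 total points, 9.00 avg assists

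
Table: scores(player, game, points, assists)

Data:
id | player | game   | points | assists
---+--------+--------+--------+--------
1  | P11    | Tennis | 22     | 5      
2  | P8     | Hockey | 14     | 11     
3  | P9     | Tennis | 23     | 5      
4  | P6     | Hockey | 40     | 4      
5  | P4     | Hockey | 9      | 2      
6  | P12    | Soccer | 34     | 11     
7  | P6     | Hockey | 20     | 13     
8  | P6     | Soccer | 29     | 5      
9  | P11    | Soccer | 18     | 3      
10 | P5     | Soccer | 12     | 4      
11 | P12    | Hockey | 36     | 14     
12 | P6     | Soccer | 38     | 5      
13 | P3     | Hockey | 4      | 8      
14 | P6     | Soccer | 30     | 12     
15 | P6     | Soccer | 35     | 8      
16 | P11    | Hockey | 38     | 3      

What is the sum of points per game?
SELECT game, SUM(points) as result
FROM scores
GROUP BY game

Result:
  Hockey: 161
  Soccer: 196
  Tennis: 45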